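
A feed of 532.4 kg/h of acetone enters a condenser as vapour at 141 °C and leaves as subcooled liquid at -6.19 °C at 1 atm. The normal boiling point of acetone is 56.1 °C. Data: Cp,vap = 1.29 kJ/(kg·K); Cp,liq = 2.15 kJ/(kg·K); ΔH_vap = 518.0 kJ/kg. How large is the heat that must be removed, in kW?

vapour 141→56.1 °C: -109.52 kJ/kg
condensation at 56.1 °C: -518 kJ/kg
liquid 56.1→-6.19 °C: -133.92 kJ/kg
Δh = -109.52 + -518 + -133.92 = -761.44 kJ/kg
Q = ṁ·Δh = 532.4 kg/h × -761.44 kJ/kg = -405390 kJ/h
|Q| = 112.61 kW

Q_c = 113 kW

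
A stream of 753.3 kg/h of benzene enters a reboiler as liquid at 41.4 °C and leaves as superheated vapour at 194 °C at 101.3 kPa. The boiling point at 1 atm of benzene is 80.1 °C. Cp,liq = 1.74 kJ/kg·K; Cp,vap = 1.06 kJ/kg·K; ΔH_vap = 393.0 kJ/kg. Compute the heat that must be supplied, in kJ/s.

Q = 122 kJ/s

liquid 41.4→80.1 °C: 67.338 kJ/kg
vaporisation at 80.1 °C: 393 kJ/kg
vapour 80.1→194 °C: 120.73 kJ/kg
Δh = 67.338 + 393 + 120.73 = 581.07 kJ/kg
Q = ṁ·Δh = 753.3 kg/h × 581.07 kJ/kg = 437720 kJ/h
|Q| = 121.59 kW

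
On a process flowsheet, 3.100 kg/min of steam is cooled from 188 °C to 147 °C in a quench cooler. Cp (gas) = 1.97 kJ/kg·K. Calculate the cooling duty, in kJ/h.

Q = ṁ·Cp·ΔT = 3.100 × 1.97 × (147 − 188) = -250.39 kJ/min
Converting: 250.39 / 60 s = 4.1731 kW
Cooling duty = 15023 kJ/h

Q_c = 15000 kJ/h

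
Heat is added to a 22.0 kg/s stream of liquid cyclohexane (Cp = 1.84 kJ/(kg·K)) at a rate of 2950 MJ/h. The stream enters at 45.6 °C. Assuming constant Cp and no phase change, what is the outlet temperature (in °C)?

T_out = 65.8 °C

Q = 2950 MJ/h = 819.44 kJ/s
ΔT = Q/(ṁ·Cp) = 819.44/(22.0×1.84) = 20.243 K
T_out = 45.6 + 20.243 = 65.843 °C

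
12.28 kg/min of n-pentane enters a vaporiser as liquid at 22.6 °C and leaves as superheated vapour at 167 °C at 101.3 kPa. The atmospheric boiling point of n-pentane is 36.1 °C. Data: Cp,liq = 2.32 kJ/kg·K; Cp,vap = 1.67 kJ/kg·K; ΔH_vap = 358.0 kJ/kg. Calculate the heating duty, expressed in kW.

Q = 124 kW

liquid 22.6→36.1 °C: 31.32 kJ/kg
vaporisation at 36.1 °C: 358 kJ/kg
vapour 36.1→167 °C: 218.6 kJ/kg
Δh = 31.32 + 358 + 218.6 = 607.92 kJ/kg
Q = ṁ·Δh = 12.28 kg/min × 607.92 kJ/kg = 7465.3 kJ/min
|Q| = 124.42 kW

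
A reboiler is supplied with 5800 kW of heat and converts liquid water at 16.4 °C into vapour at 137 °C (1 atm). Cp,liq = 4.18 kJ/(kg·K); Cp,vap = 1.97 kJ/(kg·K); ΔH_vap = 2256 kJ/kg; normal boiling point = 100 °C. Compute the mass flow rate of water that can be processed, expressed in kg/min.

Δh = 4.18×(100−16.4) + 2256 + 1.97×(137−100) = 2678.3 kJ/kg
Q = 5800 kW = 5800 kJ/s = 348000 kJ/min
ṁ = Q/Δh = 348000 / 2678.3 = 129.93 kg/min

ṁ = 130 kg/min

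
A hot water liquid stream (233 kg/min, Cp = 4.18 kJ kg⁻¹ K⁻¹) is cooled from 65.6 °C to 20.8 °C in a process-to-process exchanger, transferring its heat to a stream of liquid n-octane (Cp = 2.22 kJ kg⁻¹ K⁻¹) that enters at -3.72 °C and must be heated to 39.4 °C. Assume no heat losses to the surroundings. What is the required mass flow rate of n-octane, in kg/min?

Heat released by hot stream: Q = 233 × 4.18 × (65.6 − 20.8) = 43633 kJ/min
Energy balance on cold side (adiabatic exchanger): Q = ṁ_c·Cp_c·(T_c,out − T_c,in)
ṁ_c = 43633 / [2.22 × (39.4 − -3.72)] = 455.8 kg/min

ṁ_c = 456 kg/min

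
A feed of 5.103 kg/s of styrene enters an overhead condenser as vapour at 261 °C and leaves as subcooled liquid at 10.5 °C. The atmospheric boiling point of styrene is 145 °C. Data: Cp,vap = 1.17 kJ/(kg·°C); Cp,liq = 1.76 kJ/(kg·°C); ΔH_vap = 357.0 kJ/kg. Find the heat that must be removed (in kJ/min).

Q_c = 223000 kJ/min

vapour 261→145 °C: -135.72 kJ/kg
condensation at 145 °C: -357 kJ/kg
liquid 145→10.5 °C: -236.72 kJ/kg
Δh = -135.72 + -357 + -236.72 = -729.44 kJ/kg
Q = ṁ·Δh = 5.103 kg/s × -729.44 kJ/kg = -3722.3 kJ/s
|Q| = 3722.3 kW = 223340 kJ/min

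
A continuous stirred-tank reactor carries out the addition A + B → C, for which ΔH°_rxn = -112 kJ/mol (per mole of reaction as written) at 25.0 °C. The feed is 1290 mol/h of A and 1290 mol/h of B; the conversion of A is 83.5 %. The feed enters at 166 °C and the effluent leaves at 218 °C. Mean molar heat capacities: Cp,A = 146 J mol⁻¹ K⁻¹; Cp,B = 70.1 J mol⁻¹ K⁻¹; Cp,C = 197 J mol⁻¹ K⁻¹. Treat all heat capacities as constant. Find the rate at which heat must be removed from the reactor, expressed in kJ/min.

Extent of reaction ξ = 0.835 × 1290 = 1077.1 mol/h
Reaction term: ξ·ΔH°_rxn = 1077.1 × -112 = -120640 kJ/h
Sensible, feed 166→25 °C: -39306 kJ/h
Outlet flows (mol/h): A 212.85, B 212.85, C 1077.1
Sensible, products 25→218 °C: 49832 kJ/h
Q = ΔH = -110120 kJ/h = -30.588 kW
Heat removed = 1835.3 kJ/min

Q_out = 1840 kJ/min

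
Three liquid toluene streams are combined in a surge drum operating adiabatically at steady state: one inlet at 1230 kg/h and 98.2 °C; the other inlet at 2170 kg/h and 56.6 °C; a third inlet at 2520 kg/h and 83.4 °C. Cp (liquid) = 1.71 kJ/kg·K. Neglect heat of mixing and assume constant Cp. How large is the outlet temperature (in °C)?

T_out = 76.7 °C

Adiabatic, steady state ⇒ Σ ṁᵢCp,ᵢ(T_out − Tᵢ) = 0
T_out = Σ ṁᵢCp,ᵢTᵢ / Σ ṁᵢCp,ᵢ
      = 775960 / 10123 = 76.651 °C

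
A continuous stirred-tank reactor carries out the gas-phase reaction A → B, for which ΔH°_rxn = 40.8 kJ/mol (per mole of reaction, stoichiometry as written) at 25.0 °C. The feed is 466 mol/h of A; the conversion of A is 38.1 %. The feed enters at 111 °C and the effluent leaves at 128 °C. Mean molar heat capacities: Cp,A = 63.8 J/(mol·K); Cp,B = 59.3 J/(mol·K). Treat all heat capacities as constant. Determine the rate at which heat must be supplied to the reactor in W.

Q_in = 2130 W

Extent of reaction ξ = 0.381 × 466 = 177.55 mol/h
Reaction term: ξ·ΔH°_rxn = 177.55 × 40.8 = 7243.9 kJ/h
Sensible, feed 111→25 °C: -2556.8 kJ/h
Outlet flows (mol/h): A 288.45, B 177.55
Sensible, products 25→128 °C: 2980 kJ/h
Q = ΔH = 7667 kJ/h = 2.1297 kW
Heat supplied = 2129.7 W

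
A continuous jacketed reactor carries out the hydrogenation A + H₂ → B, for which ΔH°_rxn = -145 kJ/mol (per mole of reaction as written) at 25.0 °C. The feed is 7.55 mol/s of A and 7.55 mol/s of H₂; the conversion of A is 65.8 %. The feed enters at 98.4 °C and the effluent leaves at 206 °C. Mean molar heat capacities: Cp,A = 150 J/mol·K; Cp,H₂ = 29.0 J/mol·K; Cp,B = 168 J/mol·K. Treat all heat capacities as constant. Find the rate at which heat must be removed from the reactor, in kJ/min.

Extent of reaction ξ = 0.658 × 7.55 = 4.9679 mol/s
Reaction term: ξ·ΔH°_rxn = 4.9679 × -145 = -720.35 kJ/s
Sensible, feed 98.4→25 °C: -99.196 kJ/s
Outlet flows (mol/s): A 2.5821, H₂ 2.5821, B 4.9679
Sensible, products 25→206 °C: 234.72 kJ/s
Q = ΔH = -584.82 kJ/s = -584.82 kW
Heat removed = 35089 kJ/min

Q_out = 35100 kJ/min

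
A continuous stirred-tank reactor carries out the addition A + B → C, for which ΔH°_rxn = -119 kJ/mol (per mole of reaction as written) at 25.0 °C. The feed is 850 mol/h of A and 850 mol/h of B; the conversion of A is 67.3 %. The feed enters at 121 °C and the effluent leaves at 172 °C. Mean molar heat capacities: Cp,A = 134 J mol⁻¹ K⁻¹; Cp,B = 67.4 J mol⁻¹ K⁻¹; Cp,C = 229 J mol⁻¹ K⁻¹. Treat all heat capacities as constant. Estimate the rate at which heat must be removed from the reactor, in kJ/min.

Extent of reaction ξ = 0.673 × 850 = 572.05 mol/h
Reaction term: ξ·ΔH°_rxn = 572.05 × -119 = -68074 kJ/h
Sensible, feed 121→25 °C: -16434 kJ/h
Outlet flows (mol/h): A 277.95, B 277.95, C 572.05
Sensible, products 25→172 °C: 27486 kJ/h
Q = ΔH = -57022 kJ/h = -15.84 kW
Heat removed = 950.37 kJ/min

Q_out = 950 kJ/min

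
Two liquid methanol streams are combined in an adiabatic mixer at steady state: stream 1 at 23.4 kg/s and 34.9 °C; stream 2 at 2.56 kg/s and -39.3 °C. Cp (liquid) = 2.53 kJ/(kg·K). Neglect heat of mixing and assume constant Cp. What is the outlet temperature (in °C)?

T_out = 27.6 °C

Adiabatic, steady state ⇒ Σ ṁᵢCp,ᵢ(T_out − Tᵢ) = 0
Σ ṁᵢCp,ᵢTᵢ = 23.4×2.53×34.9 + 2.56×2.53×-39.3 = 1811.6
Σ ṁᵢCp,ᵢ = 23.4×2.53 + 2.56×2.53 = 65.679
T_out = 1811.6 / 65.679 = 27.583 °C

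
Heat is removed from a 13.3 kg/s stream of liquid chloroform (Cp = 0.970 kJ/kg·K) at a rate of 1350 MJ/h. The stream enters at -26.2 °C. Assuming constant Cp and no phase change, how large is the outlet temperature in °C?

T_out = -55.3 °C

Q = 1350 MJ/h = 375 kJ/s
ΔT = Q/(ṁ·Cp) = 375/(13.3×0.970) = 29.068 K
T_out = -26.2 − 29.068 = -55.268 °C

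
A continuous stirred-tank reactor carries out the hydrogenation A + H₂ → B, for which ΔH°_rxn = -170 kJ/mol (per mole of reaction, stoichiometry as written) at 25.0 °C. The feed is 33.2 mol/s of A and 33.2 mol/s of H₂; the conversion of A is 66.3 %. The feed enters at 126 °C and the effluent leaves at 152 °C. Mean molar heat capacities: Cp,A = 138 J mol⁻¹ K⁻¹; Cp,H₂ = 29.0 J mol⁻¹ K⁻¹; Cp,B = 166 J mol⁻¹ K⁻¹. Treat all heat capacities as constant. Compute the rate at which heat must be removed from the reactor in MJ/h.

Extent of reaction ξ = 0.663 × 33.2 = 22.012 mol/s
Reaction term: ξ·ΔH°_rxn = 22.012 × -170 = -3742 kJ/s
Sensible, feed 126→25 °C: -559.98 kJ/s
Outlet flows (mol/s): A 11.188, H₂ 11.188, B 22.012
Sensible, products 25→152 °C: 701.34 kJ/s
Q = ΔH = -3600.6 kJ/s = -3600.6 kW
Heat removed = 12962 MJ/h

Q_out = 13000 MJ/h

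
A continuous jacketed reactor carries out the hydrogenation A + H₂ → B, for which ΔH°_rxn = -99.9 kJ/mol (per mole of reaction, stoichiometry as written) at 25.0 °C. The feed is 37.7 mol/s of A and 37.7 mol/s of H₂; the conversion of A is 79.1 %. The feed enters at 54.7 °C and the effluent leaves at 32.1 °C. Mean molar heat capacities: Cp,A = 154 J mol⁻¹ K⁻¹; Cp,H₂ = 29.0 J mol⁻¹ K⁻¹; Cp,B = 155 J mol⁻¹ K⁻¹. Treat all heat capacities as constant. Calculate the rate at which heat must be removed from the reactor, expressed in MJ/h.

Extent of reaction ξ = 0.791 × 37.7 = 29.821 mol/s
Reaction term: ξ·ΔH°_rxn = 29.821 × -99.9 = -2979.1 kJ/s
Sensible, feed 54.7→25 °C: -204.9 kJ/s
Outlet flows (mol/s): A 7.8793, H₂ 7.8793, B 29.821
Sensible, products 25→32.1 °C: 43.055 kJ/s
Q = ΔH = -3140.9 kJ/s = -3140.9 kW
Heat removed = 11307 MJ/h

Q_out = 11300 MJ/h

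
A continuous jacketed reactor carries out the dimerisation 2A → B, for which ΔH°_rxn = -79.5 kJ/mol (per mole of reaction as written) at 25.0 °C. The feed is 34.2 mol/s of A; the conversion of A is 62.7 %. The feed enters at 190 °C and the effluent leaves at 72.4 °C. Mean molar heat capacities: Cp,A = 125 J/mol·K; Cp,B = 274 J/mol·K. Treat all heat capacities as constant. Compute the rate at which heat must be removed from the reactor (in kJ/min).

Q_out = 80600 kJ/min

Extent of reaction ξ = 0.627 × 34.2 / 2 = 10.722 mol/s
Reaction term: ξ·ΔH°_rxn = 10.722 × -79.5 = -852.38 kJ/s
Sensible, feed 190→25 °C: -705.38 kJ/s
Outlet flows (mol/s): A 12.757, B 10.722
Sensible, products 25→72.4 °C: 214.83 kJ/s
Q = ΔH = -1342.9 kJ/s = -1342.9 kW
Heat removed = 80575 kJ/min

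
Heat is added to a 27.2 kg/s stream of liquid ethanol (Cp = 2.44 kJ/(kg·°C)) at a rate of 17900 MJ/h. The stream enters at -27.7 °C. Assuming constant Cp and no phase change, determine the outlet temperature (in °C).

T_out = 47.2 °C

Q = 17900 MJ/h = 4972.2 kJ/s
ΔT = Q/(ṁ·Cp) = 4972.2/(27.2×2.44) = 74.919 K
T_out = -27.7 + 74.919 = 47.219 °C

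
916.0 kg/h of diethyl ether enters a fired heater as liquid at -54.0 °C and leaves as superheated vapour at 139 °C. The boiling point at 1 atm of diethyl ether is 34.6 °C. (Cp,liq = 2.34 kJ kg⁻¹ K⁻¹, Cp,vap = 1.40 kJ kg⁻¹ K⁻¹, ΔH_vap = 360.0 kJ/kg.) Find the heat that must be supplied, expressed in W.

Q = 182000 W

liquid -54.0→34.6 °C: 207.32 kJ/kg
vaporisation at 34.6 °C: 360 kJ/kg
vapour 34.6→139 °C: 146.16 kJ/kg
Δh = 207.32 + 360 + 146.16 = 713.48 kJ/kg
Q = ṁ·Δh = 916.0 kg/h × 713.48 kJ/kg = 653550 kJ/h
|Q| = 181.54 kW = 181540 W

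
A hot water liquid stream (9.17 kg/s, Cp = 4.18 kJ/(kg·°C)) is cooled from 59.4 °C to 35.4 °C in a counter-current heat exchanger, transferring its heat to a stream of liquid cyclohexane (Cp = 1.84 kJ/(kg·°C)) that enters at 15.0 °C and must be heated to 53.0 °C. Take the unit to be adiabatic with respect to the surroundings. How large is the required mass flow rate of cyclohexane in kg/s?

Heat released by hot stream: Q = 9.17 × 4.18 × (59.4 − 35.4) = 919.93 kJ/s
Energy balance on cold side (adiabatic exchanger): Q = ṁ_c·Cp_c·(T_c,out − T_c,in)
ṁ_c = 919.93 / [1.84 × (53.0 − 15.0)] = 13.157 kg/s

ṁ_c = 13.2 kg/s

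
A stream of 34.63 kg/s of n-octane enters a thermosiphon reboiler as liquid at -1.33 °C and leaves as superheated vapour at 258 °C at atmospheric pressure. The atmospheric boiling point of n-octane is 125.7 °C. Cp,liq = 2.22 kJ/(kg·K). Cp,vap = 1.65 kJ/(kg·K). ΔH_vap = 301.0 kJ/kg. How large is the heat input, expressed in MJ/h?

liquid -1.33→125.7 °C: 282.01 kJ/kg
vaporisation at 125.7 °C: 301 kJ/kg
vapour 125.7→258 °C: 218.3 kJ/kg
Δh = 282.01 + 301 + 218.3 = 801.3 kJ/kg
Q = ṁ·Δh = 34.63 kg/s × 801.3 kJ/kg = 27749 kJ/s
|Q| = 27749 kW = 99897 MJ/h

Q = 99900 MJ/h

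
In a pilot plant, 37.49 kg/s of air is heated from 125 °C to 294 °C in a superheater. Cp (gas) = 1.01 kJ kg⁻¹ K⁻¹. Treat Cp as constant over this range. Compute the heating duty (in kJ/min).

Q = 384000 kJ/min

Q = ṁ·Cp·ΔT = 37.49 × 1.01 × (294 − 125) = 6399.2 kJ/s
Heating duty = 383950 kJ/min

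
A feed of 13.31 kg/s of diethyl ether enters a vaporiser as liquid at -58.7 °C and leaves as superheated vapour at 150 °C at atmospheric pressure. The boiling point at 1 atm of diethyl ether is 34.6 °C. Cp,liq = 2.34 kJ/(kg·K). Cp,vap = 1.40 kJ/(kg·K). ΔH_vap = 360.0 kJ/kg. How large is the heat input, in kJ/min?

Q = 591000 kJ/min

liquid -58.7→34.6 °C: 218.32 kJ/kg
vaporisation at 34.6 °C: 360 kJ/kg
vapour 34.6→150 °C: 161.56 kJ/kg
Δh = 218.32 + 360 + 161.56 = 739.88 kJ/kg
Q = ṁ·Δh = 13.31 kg/s × 739.88 kJ/kg = 9847.8 kJ/s
|Q| = 9847.8 kW = 590870 kJ/min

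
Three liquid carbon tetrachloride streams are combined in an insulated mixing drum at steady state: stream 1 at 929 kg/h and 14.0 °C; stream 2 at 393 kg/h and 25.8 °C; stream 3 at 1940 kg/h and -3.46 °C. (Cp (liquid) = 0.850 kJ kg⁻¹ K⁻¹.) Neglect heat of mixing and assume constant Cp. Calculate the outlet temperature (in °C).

T_out = 5.04 °C

No heat crosses the boundary, so H_out = H_in.
T_out = Σ ṁᵢCp,ᵢTᵢ / Σ ṁᵢCp,ᵢ
      = 13968 / 2772.7 = 5.0377 °C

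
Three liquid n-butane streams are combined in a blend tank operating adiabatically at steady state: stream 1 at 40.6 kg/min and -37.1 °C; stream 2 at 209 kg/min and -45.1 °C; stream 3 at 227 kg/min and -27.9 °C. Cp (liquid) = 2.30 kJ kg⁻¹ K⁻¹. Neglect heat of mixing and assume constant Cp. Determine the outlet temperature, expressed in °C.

T_out = -36.2 °C

Adiabatic, steady state ⇒ Σ ṁᵢCp,ᵢ(T_out − Tᵢ) = 0
T_out = Σ ṁᵢCp,ᵢTᵢ / Σ ṁᵢCp,ᵢ
      = -39711 / 1096.2 = -36.226 °C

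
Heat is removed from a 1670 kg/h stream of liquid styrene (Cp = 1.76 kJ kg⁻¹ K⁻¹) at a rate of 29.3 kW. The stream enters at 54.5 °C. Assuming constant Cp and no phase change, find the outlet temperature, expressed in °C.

Q = 29.3 kW = 105480 kJ/h
ΔT = Q/(ṁ·Cp) = 105480/(1670×1.76) = 35.887 K
T_out = 54.5 − 35.887 = 18.613 °C

T_out = 18.6 °C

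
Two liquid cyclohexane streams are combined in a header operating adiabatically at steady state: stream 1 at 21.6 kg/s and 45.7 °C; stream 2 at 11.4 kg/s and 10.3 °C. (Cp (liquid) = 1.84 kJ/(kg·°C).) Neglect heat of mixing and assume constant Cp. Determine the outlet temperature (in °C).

T_out = 33.5 °C

Energy balance with Q = 0: Σ ṁᵢCp,ᵢ(T_out − Tᵢ) = 0
T_out = Σ ṁᵢCp,ᵢTᵢ / Σ ṁᵢCp,ᵢ
      = 2032.4 / 60.72 = 33.471 °C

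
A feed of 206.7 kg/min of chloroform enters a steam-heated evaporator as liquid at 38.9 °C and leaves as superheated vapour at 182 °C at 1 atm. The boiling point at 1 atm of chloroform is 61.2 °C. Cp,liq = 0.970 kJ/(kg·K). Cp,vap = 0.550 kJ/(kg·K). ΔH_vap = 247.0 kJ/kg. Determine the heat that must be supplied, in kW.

liquid 38.9→61.2 °C: 21.631 kJ/kg
vaporisation at 61.2 °C: 247 kJ/kg
vapour 61.2→182 °C: 66.44 kJ/kg
Δh = 21.631 + 247 + 66.44 = 335.07 kJ/kg
Q = ṁ·Δh = 206.7 kg/min × 335.07 kJ/kg = 69259 kJ/min
|Q| = 1154.3 kW

Q = 1150 kW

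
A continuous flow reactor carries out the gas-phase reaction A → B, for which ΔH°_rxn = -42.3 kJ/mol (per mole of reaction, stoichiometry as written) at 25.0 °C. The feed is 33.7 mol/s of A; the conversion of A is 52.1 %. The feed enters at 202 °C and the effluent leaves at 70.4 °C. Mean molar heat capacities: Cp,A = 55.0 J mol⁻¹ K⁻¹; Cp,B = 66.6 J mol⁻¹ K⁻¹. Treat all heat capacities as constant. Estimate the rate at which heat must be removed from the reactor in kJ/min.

Extent of reaction ξ = 0.521 × 33.7 = 17.558 mol/s
Reaction term: ξ·ΔH°_rxn = 17.558 × -42.3 = -742.69 kJ/s
Sensible, feed 202→25 °C: -328.07 kJ/s
Outlet flows (mol/s): A 16.142, B 17.558
Sensible, products 25→70.4 °C: 93.395 kJ/s
Q = ΔH = -977.36 kJ/s = -977.36 kW
Heat removed = 58642 kJ/min

Q_out = 58600 kJ/min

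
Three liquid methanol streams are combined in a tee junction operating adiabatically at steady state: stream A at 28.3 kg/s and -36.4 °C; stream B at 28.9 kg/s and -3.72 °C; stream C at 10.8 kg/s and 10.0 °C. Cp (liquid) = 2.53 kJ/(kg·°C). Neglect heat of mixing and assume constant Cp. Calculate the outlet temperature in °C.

T_out = -15.1 °C

No heat crosses the boundary, so H_out = H_in.
T_out = Σ ṁᵢCp,ᵢTᵢ / Σ ṁᵢCp,ᵢ
      = -2605 / 172.04 = -15.142 °C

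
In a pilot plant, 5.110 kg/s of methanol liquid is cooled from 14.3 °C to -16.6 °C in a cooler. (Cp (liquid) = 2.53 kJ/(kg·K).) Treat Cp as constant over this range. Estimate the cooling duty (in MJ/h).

Q_c = 1440 MJ/h

Q = ṁ·Cp·ΔT = 5.110 × 2.53 × (-16.6 − 14.3) = -399.48 kJ/s
Cooling duty = 1438.1 MJ/h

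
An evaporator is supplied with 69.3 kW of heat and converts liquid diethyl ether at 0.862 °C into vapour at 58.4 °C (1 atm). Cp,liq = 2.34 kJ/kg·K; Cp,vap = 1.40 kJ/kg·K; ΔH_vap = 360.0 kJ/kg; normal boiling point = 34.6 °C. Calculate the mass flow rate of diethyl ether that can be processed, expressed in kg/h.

ṁ = 528 kg/h

Δh = 2.34×(34.6−0.862) + 360.0 + 1.40×(58.4−34.6) = 472.27 kJ/kg
Q = 69.3 kW = 69.3 kJ/s = 249480 kJ/h
ṁ = Q/Δh = 249480 / 472.27 = 528.26 kg/h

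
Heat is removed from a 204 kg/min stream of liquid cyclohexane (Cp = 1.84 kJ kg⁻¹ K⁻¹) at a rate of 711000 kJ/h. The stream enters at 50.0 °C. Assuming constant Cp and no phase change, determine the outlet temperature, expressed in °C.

Q = 711000 kJ/h = 11850 kJ/min
ΔT = Q/(ṁ·Cp) = 11850/(204×1.84) = 31.57 K
T_out = 50.0 − 31.57 = 18.43 °C

T_out = 18.4 °C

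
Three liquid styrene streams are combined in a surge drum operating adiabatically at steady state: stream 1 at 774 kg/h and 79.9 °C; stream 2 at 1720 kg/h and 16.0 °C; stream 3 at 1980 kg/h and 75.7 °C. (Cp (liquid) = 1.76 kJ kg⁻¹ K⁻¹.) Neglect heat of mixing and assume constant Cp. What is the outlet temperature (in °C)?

T_out = 53.5 °C

Energy balance with Q = 0: Σ ṁᵢCp,ᵢ(T_out − Tᵢ) = 0
Σ ṁᵢCp,ᵢTᵢ = 774×1.76×79.9 + 1720×1.76×16.0 + 1980×1.76×75.7 = 421080
Σ ṁᵢCp,ᵢ = 774×1.76 + 1720×1.76 + 1980×1.76 = 7874.2
T_out = 421080 / 7874.2 = 53.475 °C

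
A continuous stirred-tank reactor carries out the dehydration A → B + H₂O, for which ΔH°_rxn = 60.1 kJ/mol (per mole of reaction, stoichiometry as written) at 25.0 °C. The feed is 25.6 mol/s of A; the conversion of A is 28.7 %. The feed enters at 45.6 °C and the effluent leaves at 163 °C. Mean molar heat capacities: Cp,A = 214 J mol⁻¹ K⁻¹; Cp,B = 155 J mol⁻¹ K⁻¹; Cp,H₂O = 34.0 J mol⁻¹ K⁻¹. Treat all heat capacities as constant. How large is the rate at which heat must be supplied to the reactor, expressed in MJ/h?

Q_in = 3810 MJ/h

Extent of reaction ξ = 0.287 × 25.6 = 7.3472 mol/s
Reaction term: ξ·ΔH°_rxn = 7.3472 × 60.1 = 441.57 kJ/s
Sensible, feed 45.6→25 °C: -112.86 kJ/s
Outlet flows (mol/s): A 18.253, B 7.3472, H₂O 7.3472
Sensible, products 25→163 °C: 730.67 kJ/s
Q = ΔH = 1059.4 kJ/s = 1059.4 kW
Heat supplied = 3813.8 MJ/h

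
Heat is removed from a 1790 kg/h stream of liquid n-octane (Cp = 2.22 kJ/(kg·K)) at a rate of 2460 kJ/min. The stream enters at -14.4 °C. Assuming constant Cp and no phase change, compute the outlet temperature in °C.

T_out = -51.5 °C

Q = 2460 kJ/min = 147600 kJ/h
ΔT = Q/(ṁ·Cp) = 147600/(1790×2.22) = 37.143 K
T_out = -14.4 − 37.143 = -51.543 °C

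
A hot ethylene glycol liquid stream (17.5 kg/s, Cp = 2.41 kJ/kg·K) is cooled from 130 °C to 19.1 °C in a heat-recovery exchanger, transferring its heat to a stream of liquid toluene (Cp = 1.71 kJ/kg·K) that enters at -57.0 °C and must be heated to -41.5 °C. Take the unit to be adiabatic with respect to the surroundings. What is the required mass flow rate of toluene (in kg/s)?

Heat released by hot stream: Q = 17.5 × 2.41 × (130 − 19.1) = 4677.2 kJ/s
Energy balance on cold side (adiabatic exchanger): Q = ṁ_c·Cp_c·(T_c,out − T_c,in)
ṁ_c = 4677.2 / [1.71 × (-41.5 − -57.0)] = 176.47 kg/s

ṁ_c = 176 kg/s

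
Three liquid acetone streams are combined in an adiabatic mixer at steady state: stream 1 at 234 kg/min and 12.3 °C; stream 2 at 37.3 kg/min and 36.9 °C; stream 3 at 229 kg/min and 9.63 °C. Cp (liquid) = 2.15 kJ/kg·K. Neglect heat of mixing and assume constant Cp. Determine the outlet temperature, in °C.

Adiabatic, steady state ⇒ Σ ṁᵢCp,ᵢ(T_out − Tᵢ) = 0
Σ ṁᵢCp,ᵢTᵢ = 234×2.15×12.3 + 37.3×2.15×36.9 + 229×2.15×9.63 = 13889
Σ ṁᵢCp,ᵢ = 234×2.15 + 37.3×2.15 + 229×2.15 = 1075.6
T_out = 13889 / 1075.6 = 12.912 °C

T_out = 12.9 °C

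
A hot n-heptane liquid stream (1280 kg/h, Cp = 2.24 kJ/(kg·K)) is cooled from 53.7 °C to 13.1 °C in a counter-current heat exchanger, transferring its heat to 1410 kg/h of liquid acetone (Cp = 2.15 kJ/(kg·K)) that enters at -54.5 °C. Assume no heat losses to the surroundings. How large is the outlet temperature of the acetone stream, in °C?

T_c,out = -16.1 °C

Heat released by hot stream: Q = 1280 × 2.24 × (53.7 − 13.1) = 116410 kJ/h
Energy balance on cold side (adiabatic exchanger): Q = ṁ_c·Cp_c·(T_c,out − T_c,in)
T_c,out = -54.5 + 116410/(1410 × 2.15) = -16.1 °C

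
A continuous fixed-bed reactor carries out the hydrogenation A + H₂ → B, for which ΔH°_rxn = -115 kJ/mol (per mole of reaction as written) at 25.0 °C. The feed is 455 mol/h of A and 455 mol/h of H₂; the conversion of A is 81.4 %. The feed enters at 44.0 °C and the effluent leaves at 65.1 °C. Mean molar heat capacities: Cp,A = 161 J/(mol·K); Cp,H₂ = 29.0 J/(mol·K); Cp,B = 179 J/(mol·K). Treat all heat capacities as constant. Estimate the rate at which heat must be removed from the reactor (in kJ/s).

Extent of reaction ξ = 0.814 × 455 = 370.37 mol/h
Reaction term: ξ·ΔH°_rxn = 370.37 × -115 = -42593 kJ/h
Sensible, feed 44.0→25 °C: -1642.5 kJ/h
Outlet flows (mol/h): A 84.63, H₂ 84.63, B 370.37
Sensible, products 25→65.1 °C: 3303.3 kJ/h
Q = ΔH = -40932 kJ/h = -11.37 kW
Heat removed = 11.37 kJ/s

Q_out = 11.4 kJ/s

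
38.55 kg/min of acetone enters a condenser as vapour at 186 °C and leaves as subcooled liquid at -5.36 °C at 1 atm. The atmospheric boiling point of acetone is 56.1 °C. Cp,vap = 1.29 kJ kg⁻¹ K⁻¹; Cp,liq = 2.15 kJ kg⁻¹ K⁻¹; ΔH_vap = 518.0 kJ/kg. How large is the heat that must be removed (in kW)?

vapour 186→56.1 °C: -167.57 kJ/kg
condensation at 56.1 °C: -518 kJ/kg
liquid 56.1→-5.36 °C: -132.14 kJ/kg
Δh = -167.57 + -518 + -132.14 = -817.71 kJ/kg
Q = ṁ·Δh = 38.55 kg/min × -817.71 kJ/kg = -31523 kJ/min
|Q| = 525.38 kW

Q_c = 525 kW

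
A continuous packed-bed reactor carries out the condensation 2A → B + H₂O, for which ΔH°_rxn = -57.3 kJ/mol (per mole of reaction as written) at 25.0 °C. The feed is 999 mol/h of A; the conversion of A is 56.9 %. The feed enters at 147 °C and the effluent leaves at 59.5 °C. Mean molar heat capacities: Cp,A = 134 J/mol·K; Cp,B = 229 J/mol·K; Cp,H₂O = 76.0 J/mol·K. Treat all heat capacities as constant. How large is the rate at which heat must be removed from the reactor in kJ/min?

Q_out = 461 kJ/min

Extent of reaction ξ = 0.569 × 999 / 2 = 284.22 mol/h
Reaction term: ξ·ΔH°_rxn = 284.22 × -57.3 = -16286 kJ/h
Sensible, feed 147→25 °C: -16332 kJ/h
Outlet flows (mol/h): A 430.57, B 284.22, H₂O 284.22
Sensible, products 25→59.5 °C: 4981.2 kJ/h
Q = ΔH = -27636 kJ/h = -7.6767 kW
Heat removed = 460.6 kJ/min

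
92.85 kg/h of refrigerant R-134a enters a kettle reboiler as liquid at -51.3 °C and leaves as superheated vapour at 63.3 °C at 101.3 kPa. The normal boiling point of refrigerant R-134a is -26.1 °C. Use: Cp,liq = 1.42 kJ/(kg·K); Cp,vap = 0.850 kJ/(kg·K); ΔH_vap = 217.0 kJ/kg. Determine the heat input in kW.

liquid -51.3→-26.1 °C: 35.784 kJ/kg
vaporisation at -26.1 °C: 217 kJ/kg
vapour -26.1→63.3 °C: 75.99 kJ/kg
Δh = 35.784 + 217 + 75.99 = 328.77 kJ/kg
Q = ṁ·Δh = 92.85 kg/h × 328.77 kJ/kg = 30527 kJ/h
|Q| = 8.4796 kW

Q = 8.48 kW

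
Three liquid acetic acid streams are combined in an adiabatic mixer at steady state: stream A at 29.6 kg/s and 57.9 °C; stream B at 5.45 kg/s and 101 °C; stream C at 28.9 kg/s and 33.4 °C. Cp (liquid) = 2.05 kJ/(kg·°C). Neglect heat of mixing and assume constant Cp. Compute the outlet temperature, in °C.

T_out = 50.5 °C

Adiabatic, steady state ⇒ Σ ṁᵢCp,ᵢ(T_out − Tᵢ) = 0
Σ ṁᵢCp,ᵢTᵢ = 29.6×2.05×57.9 + 5.45×2.05×101 + 28.9×2.05×33.4 = 6620.6
Σ ṁᵢCp,ᵢ = 29.6×2.05 + 5.45×2.05 + 28.9×2.05 = 131.1
T_out = 6620.6 / 131.1 = 50.501 °C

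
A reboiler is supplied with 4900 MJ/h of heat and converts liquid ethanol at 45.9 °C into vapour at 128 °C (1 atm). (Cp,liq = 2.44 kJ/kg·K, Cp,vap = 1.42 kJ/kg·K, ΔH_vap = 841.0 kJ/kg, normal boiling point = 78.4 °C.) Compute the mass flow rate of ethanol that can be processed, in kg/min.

Δh = 2.44×(78.4−45.9) + 841.0 + 1.42×(128−78.4) = 990.73 kJ/kg
Q = 4900 MJ/h = 1361.1 kJ/s = 81667 kJ/min
ṁ = Q/Δh = 81667 / 990.73 = 82.431 kg/min

ṁ = 82.4 kg/min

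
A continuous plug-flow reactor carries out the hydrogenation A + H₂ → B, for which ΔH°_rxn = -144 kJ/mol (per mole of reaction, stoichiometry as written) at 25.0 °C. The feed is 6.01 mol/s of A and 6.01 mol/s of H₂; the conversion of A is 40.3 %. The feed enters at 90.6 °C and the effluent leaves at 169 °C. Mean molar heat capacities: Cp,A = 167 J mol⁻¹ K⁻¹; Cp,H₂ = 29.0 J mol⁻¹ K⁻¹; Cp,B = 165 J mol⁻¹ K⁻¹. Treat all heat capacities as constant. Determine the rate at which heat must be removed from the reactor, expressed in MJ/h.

Extent of reaction ξ = 0.403 × 6.01 = 2.422 mol/s
Reaction term: ξ·ΔH°_rxn = 2.422 × -144 = -348.77 kJ/s
Sensible, feed 90.6→25 °C: -77.274 kJ/s
Outlet flows (mol/s): A 3.588, H₂ 3.588, B 2.422
Sensible, products 25→169 °C: 158.81 kJ/s
Q = ΔH = -267.23 kJ/s = -267.23 kW
Heat removed = 962.04 MJ/h

Q_out = 962 MJ/h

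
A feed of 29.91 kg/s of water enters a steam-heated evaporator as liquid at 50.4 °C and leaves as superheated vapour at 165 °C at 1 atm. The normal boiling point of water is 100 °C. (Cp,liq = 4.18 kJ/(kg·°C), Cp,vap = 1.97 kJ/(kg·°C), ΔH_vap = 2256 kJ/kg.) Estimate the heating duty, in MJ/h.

Q = 279000 MJ/h

liquid 50.4→100 °C: 207.33 kJ/kg
vaporisation at 100 °C: 2256 kJ/kg
vapour 100→165 °C: 128.05 kJ/kg
Δh = 207.33 + 2256 + 128.05 = 2591.4 kJ/kg
Q = ṁ·Δh = 29.91 kg/s × 2591.4 kJ/kg = 77508 kJ/s
|Q| = 77508 kW = 279030 MJ/h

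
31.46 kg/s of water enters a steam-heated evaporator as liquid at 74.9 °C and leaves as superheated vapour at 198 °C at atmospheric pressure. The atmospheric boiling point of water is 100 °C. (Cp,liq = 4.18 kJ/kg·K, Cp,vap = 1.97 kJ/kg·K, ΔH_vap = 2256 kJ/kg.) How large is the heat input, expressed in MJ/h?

Q = 289000 MJ/h

liquid 74.9→100 °C: 104.92 kJ/kg
vaporisation at 100 °C: 2256 kJ/kg
vapour 100→198 °C: 193.06 kJ/kg
Δh = 104.92 + 2256 + 193.06 = 2554 kJ/kg
Q = ṁ·Δh = 31.46 kg/s × 2554 kJ/kg = 80348 kJ/s
|Q| = 80348 kW = 289250 MJ/h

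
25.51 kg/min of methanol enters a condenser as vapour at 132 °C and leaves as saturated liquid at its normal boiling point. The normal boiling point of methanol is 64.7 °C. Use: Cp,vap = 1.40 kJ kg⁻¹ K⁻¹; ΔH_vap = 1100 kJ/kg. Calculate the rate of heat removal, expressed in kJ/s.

vapour 132→64.7 °C: -94.22 kJ/kg
condensation at 64.7 °C: -1100 kJ/kg
Δh = -94.22 + -1100 = -1194.2 kJ/kg
Q = ṁ·Δh = 25.51 kg/min × -1194.2 kJ/kg = -30465 kJ/min
|Q| = 507.74 kW

Q_c = 508 kJ/s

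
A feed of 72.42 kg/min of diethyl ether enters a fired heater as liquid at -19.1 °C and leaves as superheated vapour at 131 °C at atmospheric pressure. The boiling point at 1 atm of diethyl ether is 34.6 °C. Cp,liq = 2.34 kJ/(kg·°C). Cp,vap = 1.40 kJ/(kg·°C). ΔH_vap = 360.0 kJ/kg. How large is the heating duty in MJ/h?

Q = 2700 MJ/h

liquid -19.1→34.6 °C: 125.66 kJ/kg
vaporisation at 34.6 °C: 360 kJ/kg
vapour 34.6→131 °C: 134.96 kJ/kg
Δh = 125.66 + 360 + 134.96 = 620.62 kJ/kg
Q = ṁ·Δh = 72.42 kg/min × 620.62 kJ/kg = 44945 kJ/min
|Q| = 749.09 kW = 2696.7 MJ/h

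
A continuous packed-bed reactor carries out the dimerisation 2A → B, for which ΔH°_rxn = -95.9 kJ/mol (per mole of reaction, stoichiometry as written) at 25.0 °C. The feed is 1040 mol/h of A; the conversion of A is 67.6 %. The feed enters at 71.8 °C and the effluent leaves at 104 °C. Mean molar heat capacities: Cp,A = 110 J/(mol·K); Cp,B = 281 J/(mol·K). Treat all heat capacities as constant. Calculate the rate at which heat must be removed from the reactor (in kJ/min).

Q_out = 472 kJ/min

Extent of reaction ξ = 0.676 × 1040 / 2 = 351.52 mol/h
Reaction term: ξ·ΔH°_rxn = 351.52 × -95.9 = -33711 kJ/h
Sensible, feed 71.8→25 °C: -5353.9 kJ/h
Outlet flows (mol/h): A 336.96, B 351.52
Sensible, products 25→104 °C: 10732 kJ/h
Q = ΔH = -28333 kJ/h = -7.8703 kW
Heat removed = 472.22 kJ/min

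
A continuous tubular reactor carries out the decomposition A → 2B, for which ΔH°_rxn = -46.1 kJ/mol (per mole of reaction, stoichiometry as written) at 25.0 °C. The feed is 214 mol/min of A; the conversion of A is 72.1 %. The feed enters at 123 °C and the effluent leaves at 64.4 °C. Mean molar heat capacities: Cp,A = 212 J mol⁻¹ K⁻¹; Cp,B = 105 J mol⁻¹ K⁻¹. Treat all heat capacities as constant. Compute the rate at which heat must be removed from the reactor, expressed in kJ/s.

Q_out = 163 kJ/s

Extent of reaction ξ = 0.721 × 214 = 154.29 mol/min
Reaction term: ξ·ΔH°_rxn = 154.29 × -46.1 = -7113 kJ/min
Sensible, feed 123→25 °C: -4446.1 kJ/min
Outlet flows (mol/min): A 59.706, B 308.59
Sensible, products 25→64.4 °C: 1775.3 kJ/min
Q = ΔH = -9783.7 kJ/min = -163.06 kW
Heat removed = 163.06 kJ/s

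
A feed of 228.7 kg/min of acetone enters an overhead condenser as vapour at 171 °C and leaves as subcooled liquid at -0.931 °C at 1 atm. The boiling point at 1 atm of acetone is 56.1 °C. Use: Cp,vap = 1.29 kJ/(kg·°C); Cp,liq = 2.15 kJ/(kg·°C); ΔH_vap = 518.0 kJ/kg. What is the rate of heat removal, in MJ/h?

Q_c = 10800 MJ/h

vapour 171→56.1 °C: -148.22 kJ/kg
condensation at 56.1 °C: -518 kJ/kg
liquid 56.1→-0.931 °C: -122.62 kJ/kg
Δh = -148.22 + -518 + -122.62 = -788.84 kJ/kg
Q = ṁ·Δh = 228.7 kg/min × -788.84 kJ/kg = -180410 kJ/min
|Q| = 3006.8 kW = 10824 MJ/h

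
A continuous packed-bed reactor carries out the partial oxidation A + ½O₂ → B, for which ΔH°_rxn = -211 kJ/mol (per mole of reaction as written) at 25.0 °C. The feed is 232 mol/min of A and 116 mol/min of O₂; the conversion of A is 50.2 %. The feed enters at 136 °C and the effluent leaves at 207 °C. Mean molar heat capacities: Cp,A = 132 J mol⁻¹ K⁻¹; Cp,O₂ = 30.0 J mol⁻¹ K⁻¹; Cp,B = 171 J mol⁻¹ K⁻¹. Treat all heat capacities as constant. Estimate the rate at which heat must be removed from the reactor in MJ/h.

Q_out = 1300 MJ/h

Extent of reaction ξ = 0.502 × 232 = 116.46 mol/min
Reaction term: ξ·ΔH°_rxn = 116.46 × -211 = -24574 kJ/min
Sensible, feed 136→25 °C: -3785.5 kJ/min
Outlet flows (mol/min): A 115.54, O₂ 57.768, B 116.46
Sensible, products 25→207 °C: 6715.6 kJ/min
Q = ΔH = -21644 kJ/min = -360.73 kW
Heat removed = 1298.6 MJ/h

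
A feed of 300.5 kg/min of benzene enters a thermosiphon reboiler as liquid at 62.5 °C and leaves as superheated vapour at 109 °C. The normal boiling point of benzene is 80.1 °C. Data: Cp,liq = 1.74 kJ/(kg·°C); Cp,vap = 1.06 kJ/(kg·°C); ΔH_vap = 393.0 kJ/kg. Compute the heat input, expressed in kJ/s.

liquid 62.5→80.1 °C: 30.624 kJ/kg
vaporisation at 80.1 °C: 393 kJ/kg
vapour 80.1→109 °C: 30.634 kJ/kg
Δh = 30.624 + 393 + 30.634 = 454.26 kJ/kg
Q = ṁ·Δh = 300.5 kg/min × 454.26 kJ/kg = 136500 kJ/min
|Q| = 2275.1 kW

Q = 2280 kJ/s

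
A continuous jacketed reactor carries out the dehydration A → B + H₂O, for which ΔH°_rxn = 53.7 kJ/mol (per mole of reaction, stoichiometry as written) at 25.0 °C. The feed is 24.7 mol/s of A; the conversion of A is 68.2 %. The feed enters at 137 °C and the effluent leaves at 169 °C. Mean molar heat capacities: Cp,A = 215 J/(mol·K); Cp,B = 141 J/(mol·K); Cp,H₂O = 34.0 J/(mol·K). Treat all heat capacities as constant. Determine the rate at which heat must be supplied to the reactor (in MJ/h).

Q_in = 3520 MJ/h

Extent of reaction ξ = 0.682 × 24.7 = 16.845 mol/s
Reaction term: ξ·ΔH°_rxn = 16.845 × 53.7 = 904.6 kJ/s
Sensible, feed 137→25 °C: -594.78 kJ/s
Outlet flows (mol/s): A 7.8546, B 16.845, H₂O 16.845
Sensible, products 25→169 °C: 667.68 kJ/s
Q = ΔH = 977.5 kJ/s = 977.5 kW
Heat supplied = 3519 MJ/h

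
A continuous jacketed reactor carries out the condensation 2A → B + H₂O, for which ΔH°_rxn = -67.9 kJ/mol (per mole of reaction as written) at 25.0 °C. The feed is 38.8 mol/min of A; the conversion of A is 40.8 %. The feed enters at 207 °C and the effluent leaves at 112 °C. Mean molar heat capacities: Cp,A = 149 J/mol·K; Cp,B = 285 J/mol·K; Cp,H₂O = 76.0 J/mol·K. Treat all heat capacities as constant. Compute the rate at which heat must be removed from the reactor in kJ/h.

Extent of reaction ξ = 0.408 × 38.8 / 2 = 7.9152 mol/min
Reaction term: ξ·ΔH°_rxn = 7.9152 × -67.9 = -537.44 kJ/min
Sensible, feed 207→25 °C: -1052.2 kJ/min
Outlet flows (mol/min): A 22.97, B 7.9152, H₂O 7.9152
Sensible, products 25→112 °C: 546.35 kJ/min
Q = ΔH = -1043.3 kJ/min = -17.388 kW
Heat removed = 62596 kJ/h

Q_out = 62600 kJ/h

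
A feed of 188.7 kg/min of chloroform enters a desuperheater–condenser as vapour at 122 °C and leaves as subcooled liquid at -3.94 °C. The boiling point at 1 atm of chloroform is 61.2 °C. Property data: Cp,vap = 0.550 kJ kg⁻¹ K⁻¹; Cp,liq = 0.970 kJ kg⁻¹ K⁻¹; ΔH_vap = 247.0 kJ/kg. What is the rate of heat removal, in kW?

Q_c = 1080 kW

vapour 122→61.2 °C: -33.44 kJ/kg
condensation at 61.2 °C: -247 kJ/kg
liquid 61.2→-3.94 °C: -63.186 kJ/kg
Δh = -33.44 + -247 + -63.186 = -343.63 kJ/kg
Q = ṁ·Δh = 188.7 kg/min × -343.63 kJ/kg = -64842 kJ/min
|Q| = 1080.7 kW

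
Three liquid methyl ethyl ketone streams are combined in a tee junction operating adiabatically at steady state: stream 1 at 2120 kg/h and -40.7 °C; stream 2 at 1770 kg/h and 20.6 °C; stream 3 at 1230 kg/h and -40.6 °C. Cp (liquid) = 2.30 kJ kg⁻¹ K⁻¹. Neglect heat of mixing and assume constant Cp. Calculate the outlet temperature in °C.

Energy balance with Q = 0: Σ ṁᵢCp,ᵢ(T_out − Tᵢ) = 0
T_out = Σ ṁᵢCp,ᵢTᵢ / Σ ṁᵢCp,ᵢ
      = -229450 / 11776 = -19.484 °C

T_out = -19.5 °C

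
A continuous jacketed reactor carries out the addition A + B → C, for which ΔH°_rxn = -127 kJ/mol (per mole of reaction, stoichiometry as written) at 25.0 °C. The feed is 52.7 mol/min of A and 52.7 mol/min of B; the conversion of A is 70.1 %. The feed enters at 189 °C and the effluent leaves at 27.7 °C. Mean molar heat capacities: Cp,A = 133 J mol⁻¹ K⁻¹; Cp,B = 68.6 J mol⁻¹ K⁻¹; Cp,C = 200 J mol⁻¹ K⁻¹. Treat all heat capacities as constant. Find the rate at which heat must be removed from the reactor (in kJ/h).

Q_out = 384000 kJ/h

Extent of reaction ξ = 0.701 × 52.7 = 36.943 mol/min
Reaction term: ξ·ΔH°_rxn = 36.943 × -127 = -4691.7 kJ/min
Sensible, feed 189→25 °C: -1742.4 kJ/min
Outlet flows (mol/min): A 15.757, B 15.757, C 36.943
Sensible, products 25→27.7 °C: 28.526 kJ/min
Q = ΔH = -6405.6 kJ/min = -106.76 kW
Heat removed = 384340 kJ/h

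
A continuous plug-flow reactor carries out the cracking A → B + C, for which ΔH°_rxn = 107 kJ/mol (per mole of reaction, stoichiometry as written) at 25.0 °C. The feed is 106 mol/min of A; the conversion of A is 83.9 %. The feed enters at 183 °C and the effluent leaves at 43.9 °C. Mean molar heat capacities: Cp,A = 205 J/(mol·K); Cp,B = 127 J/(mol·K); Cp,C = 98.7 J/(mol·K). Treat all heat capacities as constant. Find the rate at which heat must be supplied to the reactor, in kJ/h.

Extent of reaction ξ = 0.839 × 106 = 88.934 mol/min
Reaction term: ξ·ΔH°_rxn = 88.934 × 107 = 9515.9 kJ/min
Sensible, feed 183→25 °C: -3433.3 kJ/min
Outlet flows (mol/min): A 17.066, B 88.934, C 88.934
Sensible, products 25→43.9 °C: 445.49 kJ/min
Q = ΔH = 6528.1 kJ/min = 108.8 kW
Heat supplied = 391690 kJ/h

Q_in = 392000 kJ/h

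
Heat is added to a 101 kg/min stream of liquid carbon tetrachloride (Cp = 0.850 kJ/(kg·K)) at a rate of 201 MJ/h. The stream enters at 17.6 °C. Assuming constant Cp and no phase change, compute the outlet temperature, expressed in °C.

Q = 201 MJ/h = 3350 kJ/min
ΔT = Q/(ṁ·Cp) = 3350/(101×0.850) = 39.022 K
T_out = 17.6 + 39.022 = 56.622 °C

T_out = 56.6 °C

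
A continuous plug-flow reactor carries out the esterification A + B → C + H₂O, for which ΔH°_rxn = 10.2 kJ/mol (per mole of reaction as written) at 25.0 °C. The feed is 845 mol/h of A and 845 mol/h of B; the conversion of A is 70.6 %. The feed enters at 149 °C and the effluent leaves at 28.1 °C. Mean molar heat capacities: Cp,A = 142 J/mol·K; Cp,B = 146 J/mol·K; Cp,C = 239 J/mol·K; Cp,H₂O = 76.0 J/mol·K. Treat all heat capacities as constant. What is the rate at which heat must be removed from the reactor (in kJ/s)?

Extent of reaction ξ = 0.706 × 845 = 596.57 mol/h
Reaction term: ξ·ΔH°_rxn = 596.57 × 10.2 = 6085 kJ/h
Sensible, feed 149→25 °C: -30177 kJ/h
Outlet flows (mol/h): A 248.43, B 248.43, C 596.57, H₂O 596.57
Sensible, products 25→28.1 °C: 804.35 kJ/h
Q = ΔH = -23287 kJ/h = -6.4687 kW
Heat removed = 6.4687 kJ/s

Q_out = 6.47 kJ/s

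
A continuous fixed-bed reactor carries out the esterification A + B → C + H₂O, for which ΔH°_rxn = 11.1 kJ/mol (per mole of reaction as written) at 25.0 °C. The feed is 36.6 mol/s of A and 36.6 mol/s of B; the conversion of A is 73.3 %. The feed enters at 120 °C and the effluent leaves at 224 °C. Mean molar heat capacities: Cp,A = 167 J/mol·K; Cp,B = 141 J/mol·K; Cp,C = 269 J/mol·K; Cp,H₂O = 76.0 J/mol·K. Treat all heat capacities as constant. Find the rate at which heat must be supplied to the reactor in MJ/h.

Extent of reaction ξ = 0.733 × 36.6 = 26.828 mol/s
Reaction term: ξ·ΔH°_rxn = 26.828 × 11.1 = 297.79 kJ/s
Sensible, feed 120→25 °C: -1070.9 kJ/s
Outlet flows (mol/s): A 9.7722, B 9.7722, C 26.828, H₂O 26.828
Sensible, products 25→224 °C: 2440.8 kJ/s
Q = ΔH = 1667.7 kJ/s = 1667.7 kW
Heat supplied = 6003.7 MJ/h

Q_in = 6000 MJ/h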